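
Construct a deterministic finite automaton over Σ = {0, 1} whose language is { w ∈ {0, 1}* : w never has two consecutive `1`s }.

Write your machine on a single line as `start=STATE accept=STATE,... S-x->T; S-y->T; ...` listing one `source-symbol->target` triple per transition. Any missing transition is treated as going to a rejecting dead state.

start=q0; accept=q0,q1; q0-0->q0; q0-1->q1; q1-0->q0; q1-1->q2; q2-0->q2; q2-1->q2

This is the complement of 'contains `11`'. Use the same substring-matching states — q0 through q2 holding how much of `11` has just been matched — but flip the accepting set: everything except the trap q2 accepts.
A 3-state machine:
        0   1  
>* q0   q0  q1 
 * q1   q0  q2 
   q2   q2  q2 
(> = start, * = accepting)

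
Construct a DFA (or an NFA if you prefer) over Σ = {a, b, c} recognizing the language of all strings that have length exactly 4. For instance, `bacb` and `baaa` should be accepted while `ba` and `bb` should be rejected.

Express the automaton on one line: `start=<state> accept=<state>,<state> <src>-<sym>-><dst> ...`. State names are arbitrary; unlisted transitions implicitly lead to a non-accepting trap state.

Count input length up to 5: every symbol moves from q0 toward q5, which means 'more than 4' and absorbs. Accept from {q4}.
A 6-state machine:
        a   b   c  
>  q0   q1  q1  q1 
   q1   q2  q2  q2 
   q2   q3  q3  q3 
   q3   q4  q4  q4 
 * q4   q5  q5  q5 
   q5   q5  q5  q5 
(> = start, * = accepting)

start=q0 accept=q4 q0-a->q1 q0-b->q1 q0-c->q1 q1-a->q2 q1-b->q2 q1-c->q2 q2-a->q3 q2-b->q3 q2-c->q3 q3-a->q4 q3-b->q4 q3-c->q4 q4-a->q5 q4-b->q5 q4-c->q5 q5-a->q5 q5-b->q5 q5-c->q5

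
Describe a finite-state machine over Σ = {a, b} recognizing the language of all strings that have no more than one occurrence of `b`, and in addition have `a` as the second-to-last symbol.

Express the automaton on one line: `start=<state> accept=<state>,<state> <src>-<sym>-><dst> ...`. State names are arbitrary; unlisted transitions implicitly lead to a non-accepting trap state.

start=q0 accept=q3,q4,q7 q0-a->q1 q0-b->q2 q1-a->q3 q1-b->q4 q2-a->q5 q2-b->q6 q3-a->q3 q3-b->q4 q4-a->q5 q4-b->q6 q5-a->q7 q5-b->q6 q6-a->q6 q6-b->q6 q7-a->q7 q7-b->q6

Run two small machines in parallel and take their product. One (3 states) tracks the count of `b`s, saturating at 2; the other (7 states) tracks the last 2 symbols read. Each combined state is a pair, one component from each; accept when both components accept. Equivalent product states are then merged.
        a   b  
>  q0   q1  q2 
   q1   q3  q4 
   q2   q5  q6 
 * q3   q3  q4 
 * q4   q5  q6 
   q5   q7  q6 
   q6   q6  q6 
 * q7   q7  q6 
(> = start, * = accepting)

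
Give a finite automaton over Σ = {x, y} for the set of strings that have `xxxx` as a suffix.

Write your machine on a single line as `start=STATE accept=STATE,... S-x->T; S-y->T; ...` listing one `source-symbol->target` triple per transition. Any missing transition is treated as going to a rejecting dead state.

Remember how much of `xxxx` the current input suffix matches. State A means no match yet; B means the last symbol is `x`; C means the last 2 symbols are `xx`; D means the last 3 symbols are `xxx`; E means the last 4 symbols are `xxxx`. Only E accepts. On a mismatch, fall back to the longest proper suffix that is still a prefix of `xxxx`.
       x  y 
>  A   B  A 
   B   C  A 
   C   D  A 
   D   E  A 
 * E   E  A 
(> = start, * = accepting)

start=A; accept=E; A-x->B; A-y->A; B-x->C; B-y->A; C-x->D; C-y->A; D-x->E; D-y->A; E-x->E; E-y->A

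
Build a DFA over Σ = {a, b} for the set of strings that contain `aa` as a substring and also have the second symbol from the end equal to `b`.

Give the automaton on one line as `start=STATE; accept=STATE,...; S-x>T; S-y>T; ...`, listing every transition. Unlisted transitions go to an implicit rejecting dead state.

start=q0; accept=q8,q9; q0-a>q1; q0-b>q2; q1-a>q3; q1-b>q4; q2-a>q5; q2-b>q6; q3-a>q3; q3-b>q7; q4-a>q5; q4-b>q6; q5-a>q3; q5-b>q4; q6-a>q5; q6-b>q6; q7-a>q8; q7-b>q9; q8-a>q3; q8-b>q7; q9-a>q8; q9-b>q9

Run two small machines in parallel and take their product. One (3 states) tracks whether and how much of `aa` has been seen; the other (7 states) tracks the last 2 symbols read. Each combined state is a pair, one component from each; accept when both components accept.
With 10 states:
        a   b  
>  q0   q1  q2 
   q1   q3  q4 
   q2   q5  q6 
   q3   q3  q7 
   q4   q5  q6 
   q5   q3  q4 
   q6   q5  q6 
   q7   q8  q9 
 * q8   q3  q7 
 * q9   q8  q9 
(> = start, * = accepting)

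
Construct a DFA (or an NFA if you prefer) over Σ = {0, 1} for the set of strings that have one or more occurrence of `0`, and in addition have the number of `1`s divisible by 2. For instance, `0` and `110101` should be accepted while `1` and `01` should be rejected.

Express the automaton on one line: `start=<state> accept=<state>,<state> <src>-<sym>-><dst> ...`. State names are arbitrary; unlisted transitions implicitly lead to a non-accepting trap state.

Run two small machines in parallel and take their product. One (3 states) tracks the count of `0`s, saturating at 2; the other (2 states) tracks the count of `1`s modulo 2. Each combined state is a pair, one component from each; accept when both components accept. Minimizing collapses redundant product states.
With 4 states:
        0   1  
>  q0   q1  q2 
 * q1   q1  q3 
   q2   q3  q0 
   q3   q3  q1 
(> = start, * = accepting)

start=q0 accept=q1 q0-0->q1 q0-1->q2 q1-0->q1 q1-1->q3 q2-0->q3 q2-1->q0 q3-0->q3 q3-1->q1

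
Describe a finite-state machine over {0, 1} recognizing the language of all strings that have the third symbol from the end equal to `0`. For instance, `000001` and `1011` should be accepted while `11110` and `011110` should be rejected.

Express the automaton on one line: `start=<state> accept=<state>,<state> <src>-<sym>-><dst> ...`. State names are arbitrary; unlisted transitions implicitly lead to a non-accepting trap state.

A DFA must remember the last 3 symbols (since which symbol is third-to-last isn't known until the input ends). Use one state per possible window of the last ≤3 symbols; accept from those whose window starts with `0`.
15 states suffice.
          0    1  
>  S0     S1   S2 
   S1     S3   S4 
   S2     S5   S6 
   S3     S7   S8 
   S4     S9  S10 
   S5    S11  S12 
   S6    S13  S14 
 * S7     S7   S8 
 * S8     S9  S10 
 * S9    S11  S12 
 * S10   S13  S14 
   S11    S7   S8 
   S12    S9  S10 
   S13   S11  S12 
   S14   S13  S14 
(> = start, * = accepting)

start=S0 accept=S7,S8,S9,S10 S0-0->S1 S0-1->S2 S1-0->S3 S1-1->S4 S2-0->S5 S2-1->S6 S3-0->S7 S3-1->S8 S4-0->S9 S4-1->S10 S5-0->S11 S5-1->S12 S6-0->S13 S6-1->S14 S7-0->S7 S7-1->S8 S8-0->S9 S8-1->S10 S9-0->S11 S9-1->S12 S10-0->S13 S10-1->S14 S11-0->S7 S11-1->S8 S12-0->S9 S12-1->S10 S13-0->S11 S13-1->S12 S14-0->S13 S14-1->S14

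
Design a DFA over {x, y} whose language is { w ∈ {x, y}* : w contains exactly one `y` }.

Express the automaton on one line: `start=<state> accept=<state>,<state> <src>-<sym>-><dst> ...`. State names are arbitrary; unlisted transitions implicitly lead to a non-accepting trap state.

start=q0 accept=q1 q0-x->q0 q0-y->q1 q1-x->q1 q1-y->q2 q2-x->q2 q2-y->q2

Only the number of `y`s matters, and only up to 2. Make a chain q0 → q1 → q2 advanced by each `y` (with q2 absorbing); every other symbol self-loops. The accepting set is {q1}.
3 states suffice.
        x   y  
>  q0   q0  q1 
 * q1   q1  q2 
   q2   q2  q2 
(> = start, * = accepting)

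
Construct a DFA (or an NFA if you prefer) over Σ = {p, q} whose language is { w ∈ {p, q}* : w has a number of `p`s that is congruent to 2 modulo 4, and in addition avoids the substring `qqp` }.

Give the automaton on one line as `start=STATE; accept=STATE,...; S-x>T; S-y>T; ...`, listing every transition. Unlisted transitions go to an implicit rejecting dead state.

start=s0; accept=s3,s7,s9; s0-p>s1; s0-q>s2; s1-p>s3; s1-q>s4; s2-p>s1; s2-q>s5; s3-p>s6; s3-q>s7; s4-p>s3; s4-q>s5; s5-p>s5; s5-q>s5; s6-p>s0; s6-q>s8; s7-p>s6; s7-q>s9; s8-p>s0; s8-q>s5; s9-p>s5; s9-q>s9

Run two small machines in parallel and take their product. The first has 4 states tracking the count of `p`s modulo 4; the second has 4 states tracking partial matches of the forbidden pattern `qqp`. A product state is a pair (one from each), accepting exactly when both do. Equivalent product states are then merged.
A 10-state machine:
        p   q  
>  s0   s1  s2 
   s1   s3  s4 
   s2   s1  s5 
 * s3   s6  s7 
   s4   s3  s5 
   s5   s5  s5 
   s6   s0  s8 
 * s7   s6  s9 
   s8   s0  s5 
 * s9   s5  s9 
(> = start, * = accepting)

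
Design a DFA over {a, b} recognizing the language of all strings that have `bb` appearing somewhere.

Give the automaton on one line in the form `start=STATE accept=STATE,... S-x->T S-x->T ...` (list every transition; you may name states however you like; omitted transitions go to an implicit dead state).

States q0..q1 record the length of the longest prefix of `bb` that matches the current input suffix. Reaching q2 means `bb` has been seen, and we stay there forever. Accept from q2.
        a   b  
>  q0   q0  q1 
   q1   q0  q2 
 * q2   q2  q2 
(> = start, * = accepting)

start=q0 accept=q2 q0-a->q0 q0-b->q1 q1-a->q0 q1-b->q2 q2-a->q2 q2-b->q2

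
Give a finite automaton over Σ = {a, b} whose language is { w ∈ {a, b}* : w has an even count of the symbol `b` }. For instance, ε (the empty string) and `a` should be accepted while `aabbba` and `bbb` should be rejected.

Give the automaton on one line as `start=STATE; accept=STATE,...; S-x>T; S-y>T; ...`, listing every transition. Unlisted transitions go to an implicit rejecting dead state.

The only thing that matters is how many `b`s have appeared, reduced mod 2. Use one state per residue: q0 for 0, …, q1 for 1. Reading `b` moves to the next residue; anything else stays put. q0 is accepting.
2 states suffice.
        a   b  
>* q0   q0  q1 
   q1   q1  q0 
(> = start, * = accepting)

start=q0; accept=q0; q0-a>q0; q0-b>q1; q1-a>q1; q1-b>q0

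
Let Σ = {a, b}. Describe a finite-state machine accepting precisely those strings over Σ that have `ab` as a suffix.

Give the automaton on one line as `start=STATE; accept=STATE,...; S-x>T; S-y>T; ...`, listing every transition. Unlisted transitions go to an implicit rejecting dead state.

Let each state record the length of the longest suffix of the input read so far that is also a prefix of `ab`. q1 means the last symbol is `a`; q2 means the last 2 symbols are `ab`. Accept only at q2, where the string currently ends in `ab`.
A 3-state machine:
        a   b  
>  q0   q1  q0 
   q1   q1  q2 
 * q2   q1  q0 
(> = start, * = accepting)

start=q0; accept=q2; q0-a>q1; q0-b>q0; q1-a>q1; q1-b>q2; q2-a>q1; q2-b>q0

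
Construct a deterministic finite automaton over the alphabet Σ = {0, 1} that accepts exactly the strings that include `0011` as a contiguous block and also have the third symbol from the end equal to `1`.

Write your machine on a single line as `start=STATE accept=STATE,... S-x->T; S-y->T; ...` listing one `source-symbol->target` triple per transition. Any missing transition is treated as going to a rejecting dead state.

Build one automaton per condition and run them in lockstep. The first has 5 states tracking whether and how much of `0011` has been seen; the second has 15 states tracking the last 3 symbols read. A product state is a pair (one from each), accepting exactly when both do. After merging equivalent states the machine shrinks.
A 12-state machine:
          0    1  
>  q0     q1   q0 
   q1     q2   q0 
   q2     q2   q3 
   q3     q1   q4 
   q4     q5   q6 
 * q5     q7   q8 
 * q6     q5   q6 
 * q7     q9  q10 
 * q8    q11   q4 
   q9     q9  q10 
   q10   q11   q4 
   q11    q7   q8 
(> = start, * = accepting)

start=q0; accept=q5,q6,q7,q8; q0-0->q1; q0-1->q0; q1-0->q2; q1-1->q0; q2-0->q2; q2-1->q3; q3-0->q1; q3-1->q4; q4-0->q5; q4-1->q6; q5-0->q7; q5-1->q8; q6-0->q5; q6-1->q6; q7-0->q9; q7-1->q10; q8-0->q11; q8-1->q4; q9-0->q9; q9-1->q10; q10-0->q11; q10-1->q4; q11-0->q7; q11-1->q8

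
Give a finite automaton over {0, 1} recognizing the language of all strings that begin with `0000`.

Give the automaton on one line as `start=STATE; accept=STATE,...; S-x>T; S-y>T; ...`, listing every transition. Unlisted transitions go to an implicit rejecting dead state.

start=S0; accept=S4; S0-0>S1; S0-1>S5; S1-0>S2; S1-1>S5; S2-0>S3; S2-1>S5; S3-0>S4; S3-1>S5; S4-0>S4; S4-1>S4; S5-0>S5; S5-1>S5

Walk along `0000` while the input agrees: from S0 take `0` to S1, and so on. Any deviation drops to the rejecting sink S5. Once S4 is reached the prefix is confirmed and every continuation is accepted.
With 6 states:
        0   1  
>  S0   S1  S5 
   S1   S2  S5 
   S2   S3  S5 
   S3   S4  S5 
 * S4   S4  S4 
   S5   S5  S5 
(> = start, * = accepting)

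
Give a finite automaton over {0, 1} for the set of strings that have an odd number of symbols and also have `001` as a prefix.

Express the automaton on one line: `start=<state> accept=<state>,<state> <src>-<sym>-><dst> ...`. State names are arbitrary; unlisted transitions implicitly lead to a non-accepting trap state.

Handle the two conditions separately and then intersect. The first has 2 states tracking the input length modulo 2; the second has 5 states tracking whether the input so far still matches the prefix `001`. A product state is a pair (one from each), accepting exactly when both do. After merging equivalent states the machine shrinks.
6 states suffice.
        0   1  
>  q0   q1  q2 
   q1   q3  q2 
   q2   q2  q2 
   q3   q2  q4 
 * q4   q5  q5 
   q5   q4  q4 
(> = start, * = accepting)

start=q0 accept=q4 q0-0->q1 q0-1->q2 q1-0->q3 q1-1->q2 q2-0->q2 q2-1->q2 q3-0->q2 q3-1->q4 q4-0->q5 q4-1->q5 q5-0->q4 q5-1->q4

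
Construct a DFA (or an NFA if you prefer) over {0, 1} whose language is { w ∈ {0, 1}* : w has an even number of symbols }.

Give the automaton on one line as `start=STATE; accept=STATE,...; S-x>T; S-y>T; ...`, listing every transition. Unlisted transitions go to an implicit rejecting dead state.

Count input length modulo 2: every symbol advances one step around the cycle q0 → q1 → q0. Accept at q0.
A 2-state machine:
        0   1  
>* q0   q1  q1 
   q1   q0  q0 
(> = start, * = accepting)

start=q0; accept=q0; q0-0>q1; q0-1>q1; q1-0>q0; q1-1>q0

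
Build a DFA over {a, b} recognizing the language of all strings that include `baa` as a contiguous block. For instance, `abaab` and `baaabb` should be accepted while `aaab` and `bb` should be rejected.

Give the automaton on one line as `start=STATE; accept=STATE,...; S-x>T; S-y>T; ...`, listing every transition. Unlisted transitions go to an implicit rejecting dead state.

start=q0; accept=q3; q0-a>q0; q0-b>q1; q1-a>q2; q1-b>q1; q2-a>q3; q2-b>q1; q3-a>q3; q3-b>q3

States q0..q2 record the length of the longest prefix of `baa` that matches the current input suffix. Reaching q3 means `baa` has been seen, and we stay there forever. Accept from q3.
A 4-state machine:
        a   b  
>  q0   q0  q1 
   q1   q2  q1 
   q2   q3  q1 
 * q3   q3  q3 
(> = start, * = accepting)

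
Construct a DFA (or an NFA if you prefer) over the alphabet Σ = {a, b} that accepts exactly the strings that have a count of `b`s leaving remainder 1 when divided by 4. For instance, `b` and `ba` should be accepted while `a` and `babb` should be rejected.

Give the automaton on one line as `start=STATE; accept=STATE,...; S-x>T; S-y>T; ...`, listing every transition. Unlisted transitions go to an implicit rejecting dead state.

Keep the running count of `b`s modulo 4: each `b` advances along the cycle q0 → q1 → q2 → q3 → q0 while other symbols loop. Accept at q1.
        a   b  
>  q0   q0  q1 
 * q1   q1  q2 
   q2   q2  q3 
   q3   q3  q0 
(> = start, * = accepting)

start=q0; accept=q1; q0-a>q0; q0-b>q1; q1-a>q1; q1-b>q2; q2-a>q2; q2-b>q3; q3-a>q3; q3-b>q0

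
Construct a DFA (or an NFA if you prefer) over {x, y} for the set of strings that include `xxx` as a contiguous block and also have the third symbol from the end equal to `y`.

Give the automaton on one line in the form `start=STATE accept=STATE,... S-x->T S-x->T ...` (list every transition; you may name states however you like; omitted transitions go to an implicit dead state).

start=S0 accept=S7,S8,S9,S10 S0-x->S1 S0-y->S0 S1-x->S2 S1-y->S0 S2-x->S3 S2-y->S0 S3-x->S3 S3-y->S4 S4-x->S5 S4-y->S6 S5-x->S7 S5-y->S8 S6-x->S9 S6-y->S10 S7-x->S3 S7-y->S4 S8-x->S5 S8-y->S6 S9-x->S7 S9-y->S8 S10-x->S9 S10-y->S10

Build one automaton per condition and run them in lockstep. The first has 4 states tracking whether and how much of `xxx` has been seen; the second has 15 states tracking the last 3 symbols read. A product state is a pair (one from each), accepting exactly when both do. Minimizing collapses redundant product states.
An 11-state machine:
          x    y  
>  S0     S1   S0 
   S1     S2   S0 
   S2     S3   S0 
   S3     S3   S4 
   S4     S5   S6 
   S5     S7   S8 
   S6     S9  S10 
 * S7     S3   S4 
 * S8     S5   S6 
 * S9     S7   S8 
 * S10    S9  S10 
(> = start, * = accepting)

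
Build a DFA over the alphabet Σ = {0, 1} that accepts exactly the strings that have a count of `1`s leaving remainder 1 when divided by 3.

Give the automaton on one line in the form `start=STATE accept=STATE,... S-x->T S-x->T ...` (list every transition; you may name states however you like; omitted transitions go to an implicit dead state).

start=s0 accept=s1 s0-0->s0 s0-1->s1 s1-0->s1 s1-1->s2 s2-0->s2 s2-1->s0

The only thing that matters is how many `1`s have appeared, reduced mod 3. Use one state per residue: s0 for 0, …, s2 for 2. Reading `1` moves to the next residue; anything else stays put. s1 is accepting.
A 3-state machine:
        0   1  
>  s0   s0  s1 
 * s1   s1  s2 
   s2   s2  s0 
(> = start, * = accepting)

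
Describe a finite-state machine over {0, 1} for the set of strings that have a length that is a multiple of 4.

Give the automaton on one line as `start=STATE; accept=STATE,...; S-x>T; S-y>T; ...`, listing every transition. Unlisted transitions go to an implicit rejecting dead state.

start=q0; accept=q0; q0-0>q1; q0-1>q1; q1-0>q2; q1-1>q2; q2-0>q3; q2-1>q3; q3-0>q0; q3-1>q0

Count input length modulo 4: every symbol advances one step around the cycle q0 → q1 → q2 → q3 → q0. Accept at q0.
A 4-state machine:
        0   1  
>* q0   q1  q1 
   q1   q2  q2 
   q2   q3  q3 
   q3   q0  q0 
(> = start, * = accepting)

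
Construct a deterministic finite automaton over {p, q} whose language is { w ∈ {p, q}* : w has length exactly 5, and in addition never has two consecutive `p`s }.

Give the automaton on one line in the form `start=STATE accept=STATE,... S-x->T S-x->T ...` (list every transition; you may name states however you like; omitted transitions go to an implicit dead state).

Handle the two conditions separately and then intersect. One (7 states) tracks the input length, saturating at 6; the other (3 states) tracks partial matches of the forbidden pattern `pp`. Each combined state is a pair, one component from each; accept when both components accept. After merging equivalent states the machine shrinks.
          p    q  
>  s0     s1   s2 
   s1     s3   s4 
   s2     s5   s4 
   s3     s3   s3 
   s4     s6   s7 
   s5     s3   s7 
   s6     s3   s8 
   s7     s9   s8 
   s8    s10  s10 
   s9     s3  s10 
 * s10    s3   s3 
(> = start, * = accepting)

start=s0 accept=s10 s0-p->s1 s0-q->s2 s1-p->s3 s1-q->s4 s2-p->s5 s2-q->s4 s3-p->s3 s3-q->s3 s4-p->s6 s4-q->s7 s5-p->s3 s5-q->s7 s6-p->s3 s6-q->s8 s7-p->s9 s7-q->s8 s8-p->s10 s8-q->s10 s9-p->s3 s9-q->s10 s10-p->s3 s10-q->s3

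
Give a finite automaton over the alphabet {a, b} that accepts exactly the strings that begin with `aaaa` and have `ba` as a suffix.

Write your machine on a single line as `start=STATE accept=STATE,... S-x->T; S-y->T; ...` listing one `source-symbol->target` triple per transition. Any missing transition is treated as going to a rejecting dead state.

Run two small machines in parallel and take their product. One (6 states) tracks whether the input so far still matches the prefix `aaaa`; the other (3 states) tracks how much of the suffix `ba` has currently been matched. Each combined state is a pair, one component from each; accept when both components accept. After merging equivalent states the machine shrinks.
With 8 states:
        a   b  
>  q0   q1  q2 
   q1   q3  q2 
   q2   q2  q2 
   q3   q4  q2 
   q4   q5  q2 
   q5   q5  q6 
   q6   q7  q6 
 * q7   q5  q6 
(> = start, * = accepting)

start=q0; accept=q7; q0-a->q1; q0-b->q2; q1-a->q3; q1-b->q2; q2-a->q2; q2-b->q2; q3-a->q4; q3-b->q2; q4-a->q5; q4-b->q2; q5-a->q5; q5-b->q6; q6-a->q7; q6-b->q6; q7-a->q5; q7-b->q6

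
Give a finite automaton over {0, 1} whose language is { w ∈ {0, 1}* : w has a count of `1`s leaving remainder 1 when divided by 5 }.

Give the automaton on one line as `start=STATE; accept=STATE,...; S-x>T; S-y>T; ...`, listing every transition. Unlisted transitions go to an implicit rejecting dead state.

Keep the running count of `1`s modulo 5: each `1` advances along the cycle q0 → q1 → q2 → q3 → q4 → q0 while other symbols loop. Accept at q1.
With 5 states:
        0   1  
>  q0   q0  q1 
 * q1   q1  q2 
   q2   q2  q3 
   q3   q3  q4 
   q4   q4  q0 
(> = start, * = accepting)

start=q0; accept=q1; q0-0>q0; q0-1>q1; q1-0>q1; q1-1>q2; q2-0>q2; q2-1>q3; q3-0>q3; q3-1>q4; q4-0>q4; q4-1>q0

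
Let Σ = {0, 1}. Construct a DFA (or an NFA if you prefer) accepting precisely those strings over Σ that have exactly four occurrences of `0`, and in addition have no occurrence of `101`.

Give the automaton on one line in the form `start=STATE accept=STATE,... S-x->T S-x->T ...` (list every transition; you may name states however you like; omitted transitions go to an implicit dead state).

start=q0 accept=q10,q15,q16 q0-0->q1 q0-1->q2 q1-0->q3 q1-1->q4 q2-0->q5 q2-1->q2 q3-0->q6 q3-1->q7 q4-0->q8 q4-1->q4 q5-0->q3 q5-1->q9 q6-0->q10 q6-1->q11 q7-0->q12 q7-1->q7 q8-0->q6 q8-1->q13 q9-0->q13 q9-1->q9 q10-0->q14 q10-1->q15 q11-0->q16 q11-1->q11 q12-0->q10 q12-1->q17 q13-0->q17 q13-1->q13 q14-0->q14 q14-1->q18 q15-0->q19 q15-1->q15 q16-0->q14 q16-1->q20 q17-0->q20 q17-1->q17 q18-0->q19 q18-1->q18 q19-0->q14 q19-1->q21 q20-0->q21 q20-1->q20 q21-0->q21 q21-1->q21

Build one automaton per condition and run them in lockstep. One (6 states) tracks the count of `0`s, saturating at 5; the other (4 states) tracks partial matches of the forbidden pattern `101`. Each combined state is a pair, one component from each; accept when both components accept.
          0    1  
>  q0     q1   q2 
   q1     q3   q4 
   q2     q5   q2 
   q3     q6   q7 
   q4     q8   q4 
   q5     q3   q9 
   q6    q10  q11 
   q7    q12   q7 
   q8     q6  q13 
   q9    q13   q9 
 * q10   q14  q15 
   q11   q16  q11 
   q12   q10  q17 
   q13   q17  q13 
   q14   q14  q18 
 * q15   q19  q15 
 * q16   q14  q20 
   q17   q20  q17 
   q18   q19  q18 
   q19   q14  q21 
   q20   q21  q20 
   q21   q21  q21 
(> = start, * = accepting)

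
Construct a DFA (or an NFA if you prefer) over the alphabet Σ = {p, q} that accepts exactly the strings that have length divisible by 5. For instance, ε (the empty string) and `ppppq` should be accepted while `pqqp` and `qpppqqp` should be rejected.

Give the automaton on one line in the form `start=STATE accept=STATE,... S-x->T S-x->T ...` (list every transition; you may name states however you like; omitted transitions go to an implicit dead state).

start=S0 accept=S0 S0-p->S1 S0-q->S1 S1-p->S2 S1-q->S2 S2-p->S3 S2-q->S3 S3-p->S4 S3-q->S4 S4-p->S0 S4-q->S0

Only the length mod 5 matters, so use a 5-cycle: from any state, every input symbol moves to the next state, wrapping S4 back to S0. Mark S0 accepting.
A 5-state machine:
        p   q  
>* S0   S1  S1 
   S1   S2  S2 
   S2   S3  S3 
   S3   S4  S4 
   S4   S0  S0 
(> = start, * = accepting)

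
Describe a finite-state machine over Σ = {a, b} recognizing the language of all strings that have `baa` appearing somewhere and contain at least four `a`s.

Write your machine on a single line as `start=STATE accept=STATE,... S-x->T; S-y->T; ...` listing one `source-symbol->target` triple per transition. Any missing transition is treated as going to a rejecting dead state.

start=q0; accept=q17,q20; q0-a->q1; q0-b->q2; q1-a->q3; q1-b->q4; q2-a->q5; q2-b->q2; q3-a->q6; q3-b->q7; q4-a->q8; q4-b->q4; q5-a->q9; q5-b->q4; q6-a->q10; q6-b->q11; q7-a->q12; q7-b->q7; q8-a->q13; q8-b->q7; q9-a->q13; q9-b->q9; q10-a->q14; q10-b->q15; q11-a->q16; q11-b->q11; q12-a->q17; q12-b->q11; q13-a->q17; q13-b->q13; q14-a->q14; q14-b->q18; q15-a->q19; q15-b->q15; q16-a->q20; q16-b->q15; q17-a->q20; q17-b->q17; q18-a->q19; q18-b->q18; q19-a->q20; q19-b->q18; q20-a->q20; q20-b->q20

Build one automaton per condition and run them in lockstep. The first has 4 states tracking whether and how much of `baa` has been seen; the second has 6 states tracking the count of `a`s, saturating at 5. A product state is a pair (one from each), accepting exactly when both do.
          a    b  
>  q0     q1   q2 
   q1     q3   q4 
   q2     q5   q2 
   q3     q6   q7 
   q4     q8   q4 
   q5     q9   q4 
   q6    q10  q11 
   q7    q12   q7 
   q8    q13   q7 
   q9    q13   q9 
   q10   q14  q15 
   q11   q16  q11 
   q12   q17  q11 
   q13   q17  q13 
   q14   q14  q18 
   q15   q19  q15 
   q16   q20  q15 
 * q17   q20  q17 
   q18   q19  q18 
   q19   q20  q18 
 * q20   q20  q20 
(> = start, * = accepting)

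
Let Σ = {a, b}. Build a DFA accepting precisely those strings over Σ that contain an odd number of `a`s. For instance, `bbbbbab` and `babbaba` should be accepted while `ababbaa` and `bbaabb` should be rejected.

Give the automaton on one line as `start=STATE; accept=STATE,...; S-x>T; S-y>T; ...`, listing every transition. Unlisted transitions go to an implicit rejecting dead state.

start=s0; accept=s1; s0-a>s1; s0-b>s0; s1-a>s0; s1-b>s1

The only thing that matters is how many `a`s have appeared, reduced mod 2. Use one state per residue: s0 for 0, …, s1 for 1. Reading `a` moves to the next residue; anything else stays put. s1 is accepting.
        a   b  
>  s0   s1  s0 
 * s1   s0  s1 
(> = start, * = accepting)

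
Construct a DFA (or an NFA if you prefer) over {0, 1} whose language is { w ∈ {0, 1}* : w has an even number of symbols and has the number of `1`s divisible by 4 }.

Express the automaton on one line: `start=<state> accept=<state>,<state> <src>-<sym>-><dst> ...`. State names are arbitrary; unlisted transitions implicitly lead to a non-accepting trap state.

start=q0 accept=q0 q0-0->q1 q0-1->q2 q1-0->q0 q1-1->q3 q2-0->q3 q2-1->q4 q3-0->q2 q3-1->q5 q4-0->q5 q4-1->q6 q5-0->q4 q5-1->q7 q6-0->q7 q6-1->q0 q7-0->q6 q7-1->q1

Build one automaton per condition and run them in lockstep. The first has 2 states tracking the input length modulo 2; the second has 4 states tracking the count of `1`s modulo 4. A product state is a pair (one from each), accepting exactly when both do.
8 states suffice.
        0   1  
>* q0   q1  q2 
   q1   q0  q3 
   q2   q3  q4 
   q3   q2  q5 
   q4   q5  q6 
   q5   q4  q7 
   q6   q7  q0 
   q7   q6  q1 
(> = start, * = accepting)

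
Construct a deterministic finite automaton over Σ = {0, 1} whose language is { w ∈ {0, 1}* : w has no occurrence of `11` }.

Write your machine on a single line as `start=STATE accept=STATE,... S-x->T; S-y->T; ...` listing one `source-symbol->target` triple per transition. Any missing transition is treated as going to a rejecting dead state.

Track partial matches of the forbidden pattern `11`. State q2 is a dead state reached once `11` has occurred; every other state accepts. q0 means no part of `11` is currently matched.
        0   1  
>* q0   q0  q1 
 * q1   q0  q2 
   q2   q2  q2 
(> = start, * = accepting)

start=q0; accept=q0,q1; q0-0->q0; q0-1->q1; q1-0->q0; q1-1->q2; q2-0->q2; q2-1->q2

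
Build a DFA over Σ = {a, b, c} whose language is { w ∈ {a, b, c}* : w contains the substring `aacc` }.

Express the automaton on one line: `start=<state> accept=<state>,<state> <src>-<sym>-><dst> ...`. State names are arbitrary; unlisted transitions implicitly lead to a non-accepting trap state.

Track how much of `aacc` has been matched so far: state S0 is no progress, S4 is the absorbing accept state reached once `aacc` has occurred. Intermediate states record partial matches; on a mismatch, fall back to the longest reusable overlap.
5 states suffice.
        a   b   c  
>  S0   S1  S0  S0 
   S1   S2  S0  S0 
   S2   S2  S0  S3 
   S3   S1  S0  S4 
 * S4   S4  S4  S4 
(> = start, * = accepting)

start=S0 accept=S4 S0-a->S1 S0-b->S0 S0-c->S0 S1-a->S2 S1-b->S0 S1-c->S0 S2-a->S2 S2-b->S0 S2-c->S3 S3-a->S1 S3-b->S0 S3-c->S4 S4-a->S4 S4-b->S4 S4-c->S4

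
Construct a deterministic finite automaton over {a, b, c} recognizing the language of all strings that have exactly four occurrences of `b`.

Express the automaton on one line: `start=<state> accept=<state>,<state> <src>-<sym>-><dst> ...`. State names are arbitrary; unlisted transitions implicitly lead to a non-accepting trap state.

start=q0 accept=q4 q0-a->q0 q0-b->q1 q0-c->q0 q1-a->q1 q1-b->q2 q1-c->q1 q2-a->q2 q2-b->q3 q2-c->q2 q3-a->q3 q3-b->q4 q3-c->q3 q4-a->q4 q4-b->q5 q4-c->q4 q5-a->q5 q5-b->q5 q5-c->q5

Only the number of `b`s matters, and only up to 5. Make a chain q0 → q1 → q2 → q3 → q4 → q5 advanced by each `b` (with q5 absorbing); every other symbol self-loops. The accepting set is {q4}.
With 6 states:
        a   b   c  
>  q0   q0  q1  q0 
   q1   q1  q2  q1 
   q2   q2  q3  q2 
   q3   q3  q4  q3 
 * q4   q4  q5  q4 
   q5   q5  q5  q5 
(> = start, * = accepting)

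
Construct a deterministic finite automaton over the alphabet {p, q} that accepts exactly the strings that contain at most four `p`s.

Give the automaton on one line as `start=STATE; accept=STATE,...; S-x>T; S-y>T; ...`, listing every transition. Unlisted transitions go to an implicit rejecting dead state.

Only the number of `p`s matters, and only up to 5. Make a chain s0 → s1 → s2 → s3 → s4 → s5 advanced by each `p` (with s5 absorbing); every other symbol self-loops. The accepting set is {s0, s1, s2, s3, s4}.
With 6 states:
        p   q  
>* s0   s1  s0 
 * s1   s2  s1 
 * s2   s3  s2 
 * s3   s4  s3 
 * s4   s5  s4 
   s5   s5  s5 
(> = start, * = accepting)

start=s0; accept=s0,s1,s2,s3,s4; s0-p>s1; s0-q>s0; s1-p>s2; s1-q>s1; s2-p>s3; s2-q>s2; s3-p>s4; s3-q>s3; s4-p>s5; s4-q>s4; s5-p>s5; s5-q>s5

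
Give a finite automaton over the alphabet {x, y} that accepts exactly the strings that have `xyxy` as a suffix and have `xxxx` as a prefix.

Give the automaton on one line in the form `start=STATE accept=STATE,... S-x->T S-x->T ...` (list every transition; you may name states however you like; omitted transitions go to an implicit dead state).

Run two small machines in parallel and take their product. The first has 5 states tracking how much of the suffix `xyxy` has currently been matched; the second has 6 states tracking whether the input so far still matches the prefix `xxxx`. A product state is a pair (one from each), accepting exactly when both do.
A 14-state machine:
          x    y  
>  s0     s1   s2 
   s1     s3   s4 
   s2     s5   s2 
   s3     s6   s4 
   s4     s7   s2 
   s5     s5   s4 
   s6     s8   s4 
   s7     s5   s9 
   s8     s8  s10 
   s9     s7   s2 
   s10   s11  s12 
   s11    s8  s13 
   s12    s8  s12 
 * s13   s11  s12 
(> = start, * = accepting)

start=s0 accept=s13 s0-x->s1 s0-y->s2 s1-x->s3 s1-y->s4 s2-x->s5 s2-y->s2 s3-x->s6 s3-y->s4 s4-x->s7 s4-y->s2 s5-x->s5 s5-y->s4 s6-x->s8 s6-y->s4 s7-x->s5 s7-y->s9 s8-x->s8 s8-y->s10 s9-x->s7 s9-y->s2 s10-x->s11 s10-y->s12 s11-x->s8 s11-y->s13 s12-x->s8 s12-y->s12 s13-x->s11 s13-y->s12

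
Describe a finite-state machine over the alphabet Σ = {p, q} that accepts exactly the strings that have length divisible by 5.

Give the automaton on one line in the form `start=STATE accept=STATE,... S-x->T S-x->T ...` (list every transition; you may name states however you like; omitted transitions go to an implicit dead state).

start=A accept=A A-p->B A-q->B B-p->C B-q->C C-p->D C-q->D D-p->E D-q->E E-p->A E-q->A

Count input length modulo 5: every symbol advances one step around the cycle A → B → C → D → E → A. Accept at A.
       p  q 
>* A   B  B 
   B   C  C 
   C   D  D 
   D   E  E 
   E   A  A 
(> = start, * = accepting)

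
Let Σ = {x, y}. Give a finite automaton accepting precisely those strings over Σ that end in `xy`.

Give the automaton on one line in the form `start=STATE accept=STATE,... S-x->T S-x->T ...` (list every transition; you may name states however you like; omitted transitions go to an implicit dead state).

Let each state record the length of the longest suffix of the input read so far that is also a prefix of `xy`. q1 means the last symbol is `x`; q2 means the last 2 symbols are `xy`. Accept only at q2, where the string currently ends in `xy`.
3 states suffice.
        x   y  
>  q0   q1  q0 
   q1   q1  q2 
 * q2   q1  q0 
(> = start, * = accepting)

start=q0 accept=q2 q0-x->q1 q0-y->q0 q1-x->q1 q1-y->q2 q2-x->q1 q2-y->q0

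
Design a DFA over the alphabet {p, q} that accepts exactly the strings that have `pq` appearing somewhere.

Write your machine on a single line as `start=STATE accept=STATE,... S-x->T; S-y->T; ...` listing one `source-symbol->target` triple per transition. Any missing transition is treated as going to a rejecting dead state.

Track how much of `pq` has been matched so far: state S0 is no progress, S2 is the absorbing accept state reached once `pq` has occurred. Intermediate states record partial matches; on a mismatch, fall back to the longest reusable overlap.
With 3 states:
        p   q  
>  S0   S1  S0 
   S1   S1  S2 
 * S2   S2  S2 
(> = start, * = accepting)

start=S0; accept=S2; S0-p->S1; S0-q->S0; S1-p->S1; S1-q->S2; S2-p->S2; S2-q->S2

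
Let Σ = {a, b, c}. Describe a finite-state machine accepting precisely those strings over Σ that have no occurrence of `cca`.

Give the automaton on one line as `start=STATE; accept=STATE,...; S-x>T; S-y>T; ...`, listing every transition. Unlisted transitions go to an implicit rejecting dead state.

start=q0; accept=q0,q1,q2; q0-a>q0; q0-b>q0; q0-c>q1; q1-a>q0; q1-b>q0; q1-c>q2; q2-a>q3; q2-b>q0; q2-c>q2; q3-a>q3; q3-b>q3; q3-c>q3

Track partial matches of the forbidden pattern `cca`. State q3 is a dead state reached once `cca` has occurred; every other state accepts. q0 means no part of `cca` is currently matched.
        a   b   c  
>* q0   q0  q0  q1 
 * q1   q0  q0  q2 
 * q2   q3  q0  q2 
   q3   q3  q3  q3 
(> = start, * = accepting)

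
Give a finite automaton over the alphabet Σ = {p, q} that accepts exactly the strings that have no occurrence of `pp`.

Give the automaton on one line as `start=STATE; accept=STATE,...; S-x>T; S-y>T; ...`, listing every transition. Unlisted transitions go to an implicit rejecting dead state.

This is the complement of 'contains `pp`'. Use the same substring-matching states — s0 through s2 holding how much of `pp` has just been matched — but flip the accepting set: everything except the trap s2 accepts.
3 states suffice.
        p   q  
>* s0   s1  s0 
 * s1   s2  s0 
   s2   s2  s2 
(> = start, * = accepting)

start=s0; accept=s0,s1; s0-p>s1; s0-q>s0; s1-p>s2; s1-q>s0; s2-p>s2; s2-q>s2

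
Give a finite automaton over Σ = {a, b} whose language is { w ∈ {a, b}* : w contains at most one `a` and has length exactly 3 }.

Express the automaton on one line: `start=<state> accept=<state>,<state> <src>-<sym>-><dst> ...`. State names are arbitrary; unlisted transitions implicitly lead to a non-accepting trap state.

Build one automaton per condition and run them in lockstep. One (3 states) tracks the count of `a`s, saturating at 2; the other (5 states) tracks the input length, saturating at 4. Each combined state is a pair, one component from each; accept when both components accept. Equivalent product states are then merged.
A 7-state machine:
        a   b  
>  q0   q1  q2 
   q1   q3  q4 
   q2   q4  q5 
   q3   q3  q3 
   q4   q3  q6 
   q5   q6  q6 
 * q6   q3  q3 
(> = start, * = accepting)

start=q0 accept=q6 q0-a->q1 q0-b->q2 q1-a->q3 q1-b->q4 q2-a->q4 q2-b->q5 q3-a->q3 q3-b->q3 q4-a->q3 q4-b->q6 q5-a->q6 q5-b->q6 q6-a->q3 q6-b->q3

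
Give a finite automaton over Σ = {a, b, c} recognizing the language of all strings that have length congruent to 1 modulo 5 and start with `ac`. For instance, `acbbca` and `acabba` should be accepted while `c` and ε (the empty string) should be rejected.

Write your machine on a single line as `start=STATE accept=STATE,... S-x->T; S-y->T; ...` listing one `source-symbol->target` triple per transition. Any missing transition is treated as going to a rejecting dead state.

start=q0; accept=q7; q0-a->q1; q0-b->q2; q0-c->q2; q1-a->q2; q1-b->q2; q1-c->q3; q2-a->q2; q2-b->q2; q2-c->q2; q3-a->q4; q3-b->q4; q3-c->q4; q4-a->q5; q4-b->q5; q4-c->q5; q5-a->q6; q5-b->q6; q5-c->q6; q6-a->q7; q6-b->q7; q6-c->q7; q7-a->q3; q7-b->q3; q7-c->q3

Build one automaton per condition and run them in lockstep. The first has 5 states tracking the input length modulo 5; the second has 4 states tracking whether the input so far still matches the prefix `ac`. A product state is a pair (one from each), accepting exactly when both do. After merging equivalent states the machine shrinks.
An 8-state machine:
        a   b   c  
>  q0   q1  q2  q2 
   q1   q2  q2  q3 
   q2   q2  q2  q2 
   q3   q4  q4  q4 
   q4   q5  q5  q5 
   q5   q6  q6  q6 
   q6   q7  q7  q7 
 * q7   q3  q3  q3 
(> = start, * = accepting)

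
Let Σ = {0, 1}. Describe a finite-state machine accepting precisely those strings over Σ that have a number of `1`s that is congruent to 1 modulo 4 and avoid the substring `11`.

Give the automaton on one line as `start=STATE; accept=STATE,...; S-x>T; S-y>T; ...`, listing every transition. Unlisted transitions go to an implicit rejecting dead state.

Build one automaton per condition and run them in lockstep. The first has 4 states tracking the count of `1`s modulo 4; the second has 3 states tracking partial matches of the forbidden pattern `11`. A product state is a pair (one from each), accepting exactly when both do. Minimizing collapses redundant product states.
With 9 states:
        0   1  
>  s0   s0  s1 
 * s1   s2  s3 
 * s2   s2  s4 
   s3   s3  s3 
   s4   s5  s3 
   s5   s5  s6 
   s6   s7  s3 
   s7   s7  s8 
   s8   s0  s3 
(> = start, * = accepting)

start=s0; accept=s1,s2; s0-0>s0; s0-1>s1; s1-0>s2; s1-1>s3; s2-0>s2; s2-1>s4; s3-0>s3; s3-1>s3; s4-0>s5; s4-1>s3; s5-0>s5; s5-1>s6; s6-0>s7; s6-1>s3; s7-0>s7; s7-1>s8; s8-0>s0; s8-1>s3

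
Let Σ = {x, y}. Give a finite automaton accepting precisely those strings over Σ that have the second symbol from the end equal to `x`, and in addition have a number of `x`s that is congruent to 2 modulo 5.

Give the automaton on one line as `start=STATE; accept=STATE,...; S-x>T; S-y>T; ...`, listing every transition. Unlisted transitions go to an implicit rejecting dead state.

Build one automaton per condition and run them in lockstep. One (7 states) tracks the last 2 symbols read; the other (5 states) tracks the count of `x`s modulo 5. Each combined state is a pair, one component from each; accept when both components accept. After merging equivalent states the machine shrinks.
        x   y  
>  S0   S1  S0 
   S1   S2  S3 
 * S2   S4  S5 
   S3   S6  S3 
   S4   S7  S4 
 * S5   S4  S8 
   S6   S4  S5 
   S7   S0  S7 
   S8   S4  S8 
(> = start, * = accepting)

start=S0; accept=S2,S5; S0-x>S1; S0-y>S0; S1-x>S2; S1-y>S3; S2-x>S4; S2-y>S5; S3-x>S6; S3-y>S3; S4-x>S7; S4-y>S4; S5-x>S4; S5-y>S8; S6-x>S4; S6-y>S5; S7-x>S0; S7-y>S7; S8-x>S4; S8-y>S8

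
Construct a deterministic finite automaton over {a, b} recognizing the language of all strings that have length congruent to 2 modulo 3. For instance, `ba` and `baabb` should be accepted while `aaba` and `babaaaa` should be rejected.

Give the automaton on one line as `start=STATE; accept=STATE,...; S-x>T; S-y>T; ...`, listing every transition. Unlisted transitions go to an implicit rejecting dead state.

Only the length mod 3 matters, so use a 3-cycle: from any state, every input symbol moves to the next state, wrapping q2 back to q0. Mark q2 accepting.
With 3 states:
        a   b  
>  q0   q1  q1 
   q1   q2  q2 
 * q2   q0  q0 
(> = start, * = accepting)

start=q0; accept=q2; q0-a>q1; q0-b>q1; q1-a>q2; q1-b>q2; q2-a>q0; q2-b>q0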